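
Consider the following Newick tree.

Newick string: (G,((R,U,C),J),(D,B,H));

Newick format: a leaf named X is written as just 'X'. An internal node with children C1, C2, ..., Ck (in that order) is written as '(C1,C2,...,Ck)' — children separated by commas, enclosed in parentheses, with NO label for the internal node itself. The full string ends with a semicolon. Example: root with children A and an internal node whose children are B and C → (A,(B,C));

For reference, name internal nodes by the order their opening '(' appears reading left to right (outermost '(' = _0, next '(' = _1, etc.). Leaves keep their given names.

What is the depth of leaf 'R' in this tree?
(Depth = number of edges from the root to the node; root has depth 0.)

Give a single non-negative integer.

Answer: 3

Derivation:
Newick: (G,((R,U,C),J),(D,B,H));
Naming internals by '(' encounter order: outermost '(' = _0, next = _1, ...
Query node: R
Path from root: _0 -> _1 -> _2 -> R
Depth of R: 3 (number of edges from root)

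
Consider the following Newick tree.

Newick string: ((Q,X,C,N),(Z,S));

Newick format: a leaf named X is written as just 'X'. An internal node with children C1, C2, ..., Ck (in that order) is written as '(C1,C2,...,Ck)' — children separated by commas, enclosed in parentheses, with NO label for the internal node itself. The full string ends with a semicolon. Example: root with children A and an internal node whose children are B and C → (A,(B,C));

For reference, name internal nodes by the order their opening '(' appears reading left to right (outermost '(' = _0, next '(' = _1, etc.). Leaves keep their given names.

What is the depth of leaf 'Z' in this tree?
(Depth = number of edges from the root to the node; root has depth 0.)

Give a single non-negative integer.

Answer: 2

Derivation:
Newick: ((Q,X,C,N),(Z,S));
Naming internals by '(' encounter order: outermost '(' = _0, next = _1, ...
Query node: Z
Path from root: _0 -> _2 -> Z
Depth of Z: 2 (number of edges from root)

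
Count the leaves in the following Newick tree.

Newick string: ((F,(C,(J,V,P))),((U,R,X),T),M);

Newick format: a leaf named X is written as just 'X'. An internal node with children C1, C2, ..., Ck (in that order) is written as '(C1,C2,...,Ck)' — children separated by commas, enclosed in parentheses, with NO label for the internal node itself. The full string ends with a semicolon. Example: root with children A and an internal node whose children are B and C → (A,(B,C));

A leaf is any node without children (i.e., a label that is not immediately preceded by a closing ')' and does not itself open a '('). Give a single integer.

Newick: ((F,(C,(J,V,P))),((U,R,X),T),M);
Scan left-to-right; a leaf is any maximal label run not followed by '(':
  pos 2: leaf 'F' → count = 1
  pos 5: leaf 'C' → count = 2
  pos 8: leaf 'J' → count = 3
  pos 10: leaf 'V' → count = 4
  pos 12: leaf 'P' → count = 5
  pos 19: leaf 'U' → count = 6
  pos 21: leaf 'R' → count = 7
  pos 23: leaf 'X' → count = 8
  pos 26: leaf 'T' → count = 9
  pos 29: leaf 'M' → count = 10
Total leaves: 10

Answer: 10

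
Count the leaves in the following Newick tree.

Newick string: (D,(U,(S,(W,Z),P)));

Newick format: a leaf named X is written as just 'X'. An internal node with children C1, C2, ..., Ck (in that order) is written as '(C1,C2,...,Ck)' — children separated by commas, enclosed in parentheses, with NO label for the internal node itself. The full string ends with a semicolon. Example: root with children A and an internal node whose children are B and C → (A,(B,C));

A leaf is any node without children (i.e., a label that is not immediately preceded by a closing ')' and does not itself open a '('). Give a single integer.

Newick: (D,(U,(S,(W,Z),P)));
Scan left-to-right; a leaf is any maximal label run not followed by '(':
  pos 1: leaf 'D' → count = 1
  pos 4: leaf 'U' → count = 2
  pos 7: leaf 'S' → count = 3
  pos 10: leaf 'W' → count = 4
  pos 12: leaf 'Z' → count = 5
  pos 15: leaf 'P' → count = 6
Total leaves: 6

Answer: 6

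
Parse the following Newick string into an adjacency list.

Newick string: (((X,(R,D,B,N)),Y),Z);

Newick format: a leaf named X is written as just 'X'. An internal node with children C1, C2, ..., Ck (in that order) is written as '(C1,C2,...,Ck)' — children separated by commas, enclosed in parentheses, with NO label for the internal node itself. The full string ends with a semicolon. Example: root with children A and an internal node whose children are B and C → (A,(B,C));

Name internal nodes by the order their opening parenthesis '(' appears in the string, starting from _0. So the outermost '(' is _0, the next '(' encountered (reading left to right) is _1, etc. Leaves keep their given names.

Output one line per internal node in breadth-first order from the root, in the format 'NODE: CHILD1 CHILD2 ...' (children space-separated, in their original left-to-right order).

Answer: _0: _1 Z
_1: _2 Y
_2: X _3
_3: R D B N

Derivation:
Input: (((X,(R,D,B,N)),Y),Z);
Scanning left-to-right, naming '(' by encounter order:
  pos 0: '(' -> open internal node _0 (depth 1)
  pos 1: '(' -> open internal node _1 (depth 2)
  pos 2: '(' -> open internal node _2 (depth 3)
  pos 5: '(' -> open internal node _3 (depth 4)
  pos 13: ')' -> close internal node _3 (now at depth 3)
  pos 14: ')' -> close internal node _2 (now at depth 2)
  pos 17: ')' -> close internal node _1 (now at depth 1)
  pos 20: ')' -> close internal node _0 (now at depth 0)
Total internal nodes: 4
BFS adjacency from root:
  _0: _1 Z
  _1: _2 Y
  _2: X _3
  _3: R D B N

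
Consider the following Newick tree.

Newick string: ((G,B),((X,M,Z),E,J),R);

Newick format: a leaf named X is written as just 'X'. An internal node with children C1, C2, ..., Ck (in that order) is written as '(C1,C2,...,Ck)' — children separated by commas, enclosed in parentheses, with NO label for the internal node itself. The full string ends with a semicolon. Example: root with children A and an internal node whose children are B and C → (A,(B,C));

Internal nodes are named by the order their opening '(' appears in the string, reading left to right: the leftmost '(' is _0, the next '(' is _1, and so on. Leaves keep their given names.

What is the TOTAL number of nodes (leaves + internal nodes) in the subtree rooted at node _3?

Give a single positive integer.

Newick: ((G,B),((X,M,Z),E,J),R);
Locate _3: it is the '(' at position 8 (the 4th '(' reading left to right).
Query: subtree rooted at _3
_3: subtree_size = 1 + 3
  X: subtree_size = 1 + 0
  M: subtree_size = 1 + 0
  Z: subtree_size = 1 + 0
Total subtree size of _3: 4

Answer: 4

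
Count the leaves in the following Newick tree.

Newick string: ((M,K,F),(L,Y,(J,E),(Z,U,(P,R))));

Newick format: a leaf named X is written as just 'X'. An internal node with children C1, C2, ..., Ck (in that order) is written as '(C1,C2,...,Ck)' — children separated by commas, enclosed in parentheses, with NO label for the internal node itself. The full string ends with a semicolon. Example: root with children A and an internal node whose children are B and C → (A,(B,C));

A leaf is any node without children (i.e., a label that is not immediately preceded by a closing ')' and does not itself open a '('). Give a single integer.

Answer: 11

Derivation:
Newick: ((M,K,F),(L,Y,(J,E),(Z,U,(P,R))));
Scan left-to-right; a leaf is any maximal label run not followed by '(':
  pos 2: leaf 'M' → count = 1
  pos 4: leaf 'K' → count = 2
  pos 6: leaf 'F' → count = 3
  pos 10: leaf 'L' → count = 4
  pos 12: leaf 'Y' → count = 5
  pos 15: leaf 'J' → count = 6
  pos 17: leaf 'E' → count = 7
  pos 21: leaf 'Z' → count = 8
  pos 23: leaf 'U' → count = 9
  pos 26: leaf 'P' → count = 10
  pos 28: leaf 'R' → count = 11
Total leaves: 11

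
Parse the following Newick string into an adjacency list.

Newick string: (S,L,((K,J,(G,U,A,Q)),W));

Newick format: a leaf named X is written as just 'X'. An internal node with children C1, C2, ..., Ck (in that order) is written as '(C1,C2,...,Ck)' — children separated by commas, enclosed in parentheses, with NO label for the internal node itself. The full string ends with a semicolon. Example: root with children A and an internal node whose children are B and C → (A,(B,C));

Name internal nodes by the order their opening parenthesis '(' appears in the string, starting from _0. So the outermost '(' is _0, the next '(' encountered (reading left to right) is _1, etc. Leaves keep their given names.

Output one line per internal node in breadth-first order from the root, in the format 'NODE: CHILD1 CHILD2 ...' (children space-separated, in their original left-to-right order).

Input: (S,L,((K,J,(G,U,A,Q)),W));
Scanning left-to-right, naming '(' by encounter order:
  pos 0: '(' -> open internal node _0 (depth 1)
  pos 5: '(' -> open internal node _1 (depth 2)
  pos 6: '(' -> open internal node _2 (depth 3)
  pos 11: '(' -> open internal node _3 (depth 4)
  pos 19: ')' -> close internal node _3 (now at depth 3)
  pos 20: ')' -> close internal node _2 (now at depth 2)
  pos 23: ')' -> close internal node _1 (now at depth 1)
  pos 24: ')' -> close internal node _0 (now at depth 0)
Total internal nodes: 4
BFS adjacency from root:
  _0: S L _1
  _1: _2 W
  _2: K J _3
  _3: G U A Q

Answer: _0: S L _1
_1: _2 W
_2: K J _3
_3: G U A Q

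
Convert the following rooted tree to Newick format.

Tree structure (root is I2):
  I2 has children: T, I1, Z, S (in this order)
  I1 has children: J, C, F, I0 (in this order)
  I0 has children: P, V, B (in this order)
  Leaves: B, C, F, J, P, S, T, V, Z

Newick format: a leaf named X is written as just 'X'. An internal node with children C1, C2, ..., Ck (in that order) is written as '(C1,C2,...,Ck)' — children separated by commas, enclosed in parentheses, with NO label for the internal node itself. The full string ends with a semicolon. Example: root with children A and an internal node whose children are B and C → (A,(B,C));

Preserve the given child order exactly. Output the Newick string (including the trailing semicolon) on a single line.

internal I2 with children ['T', 'I1', 'Z', 'S']
  leaf 'T' → 'T'
  internal I1 with children ['J', 'C', 'F', 'I0']
    leaf 'J' → 'J'
    leaf 'C' → 'C'
    leaf 'F' → 'F'
    internal I0 with children ['P', 'V', 'B']
      leaf 'P' → 'P'
      leaf 'V' → 'V'
      leaf 'B' → 'B'
    → '(P,V,B)'
  → '(J,C,F,(P,V,B))'
  leaf 'Z' → 'Z'
  leaf 'S' → 'S'
→ '(T,(J,C,F,(P,V,B)),Z,S)'
Final: (T,(J,C,F,(P,V,B)),Z,S);

Answer: (T,(J,C,F,(P,V,B)),Z,S);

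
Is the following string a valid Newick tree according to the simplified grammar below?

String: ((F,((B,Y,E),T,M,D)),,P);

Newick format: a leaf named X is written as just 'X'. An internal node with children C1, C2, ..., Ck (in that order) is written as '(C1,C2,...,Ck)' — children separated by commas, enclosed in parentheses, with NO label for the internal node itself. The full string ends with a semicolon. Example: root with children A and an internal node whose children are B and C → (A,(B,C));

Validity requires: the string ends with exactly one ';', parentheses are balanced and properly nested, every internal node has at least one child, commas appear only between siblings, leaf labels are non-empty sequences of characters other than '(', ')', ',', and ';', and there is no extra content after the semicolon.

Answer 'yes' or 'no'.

Answer: no

Derivation:
Input: ((F,((B,Y,E),T,M,D)),,P);
Paren balance: 4 '(' vs 4 ')' OK
Ends with single ';': True
Full parse: FAILS (empty leaf label at pos 21)
Valid: False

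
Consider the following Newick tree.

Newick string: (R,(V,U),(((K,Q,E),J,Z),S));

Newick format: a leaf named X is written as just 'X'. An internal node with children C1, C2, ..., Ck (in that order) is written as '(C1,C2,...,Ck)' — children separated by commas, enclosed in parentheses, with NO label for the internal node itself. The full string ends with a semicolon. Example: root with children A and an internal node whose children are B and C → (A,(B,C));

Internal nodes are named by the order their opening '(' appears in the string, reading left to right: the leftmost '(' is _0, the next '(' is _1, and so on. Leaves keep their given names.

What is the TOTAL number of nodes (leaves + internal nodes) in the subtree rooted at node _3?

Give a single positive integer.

Answer: 7

Derivation:
Newick: (R,(V,U),(((K,Q,E),J,Z),S));
Locate _3: it is the '(' at position 10 (the 4th '(' reading left to right).
Query: subtree rooted at _3
_3: subtree_size = 1 + 6
  _4: subtree_size = 1 + 3
    K: subtree_size = 1 + 0
    Q: subtree_size = 1 + 0
    E: subtree_size = 1 + 0
  J: subtree_size = 1 + 0
  Z: subtree_size = 1 + 0
Total subtree size of _3: 7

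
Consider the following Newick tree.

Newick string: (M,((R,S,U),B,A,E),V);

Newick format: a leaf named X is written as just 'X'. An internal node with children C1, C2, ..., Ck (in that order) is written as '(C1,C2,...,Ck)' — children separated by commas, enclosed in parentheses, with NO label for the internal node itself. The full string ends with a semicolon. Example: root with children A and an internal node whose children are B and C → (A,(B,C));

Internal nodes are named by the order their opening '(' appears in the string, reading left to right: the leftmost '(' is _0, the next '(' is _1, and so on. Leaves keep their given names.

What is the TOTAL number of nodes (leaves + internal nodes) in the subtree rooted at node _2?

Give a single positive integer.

Answer: 4

Derivation:
Newick: (M,((R,S,U),B,A,E),V);
Locate _2: it is the '(' at position 4 (the 3rd '(' reading left to right).
Query: subtree rooted at _2
_2: subtree_size = 1 + 3
  R: subtree_size = 1 + 0
  S: subtree_size = 1 + 0
  U: subtree_size = 1 + 0
Total subtree size of _2: 4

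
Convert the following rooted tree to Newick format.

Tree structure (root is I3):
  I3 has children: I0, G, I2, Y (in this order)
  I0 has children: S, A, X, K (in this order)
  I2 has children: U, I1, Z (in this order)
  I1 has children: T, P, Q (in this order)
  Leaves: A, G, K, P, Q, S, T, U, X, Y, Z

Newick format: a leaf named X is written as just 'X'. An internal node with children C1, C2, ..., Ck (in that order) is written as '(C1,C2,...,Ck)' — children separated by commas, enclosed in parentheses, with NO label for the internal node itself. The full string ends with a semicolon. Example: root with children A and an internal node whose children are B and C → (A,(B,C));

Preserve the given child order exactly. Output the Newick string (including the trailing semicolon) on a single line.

internal I3 with children ['I0', 'G', 'I2', 'Y']
  internal I0 with children ['S', 'A', 'X', 'K']
    leaf 'S' → 'S'
    leaf 'A' → 'A'
    leaf 'X' → 'X'
    leaf 'K' → 'K'
  → '(S,A,X,K)'
  leaf 'G' → 'G'
  internal I2 with children ['U', 'I1', 'Z']
    leaf 'U' → 'U'
    internal I1 with children ['T', 'P', 'Q']
      leaf 'T' → 'T'
      leaf 'P' → 'P'
      leaf 'Q' → 'Q'
    → '(T,P,Q)'
    leaf 'Z' → 'Z'
  → '(U,(T,P,Q),Z)'
  leaf 'Y' → 'Y'
→ '((S,A,X,K),G,(U,(T,P,Q),Z),Y)'
Final: ((S,A,X,K),G,(U,(T,P,Q),Z),Y);

Answer: ((S,A,X,K),G,(U,(T,P,Q),Z),Y);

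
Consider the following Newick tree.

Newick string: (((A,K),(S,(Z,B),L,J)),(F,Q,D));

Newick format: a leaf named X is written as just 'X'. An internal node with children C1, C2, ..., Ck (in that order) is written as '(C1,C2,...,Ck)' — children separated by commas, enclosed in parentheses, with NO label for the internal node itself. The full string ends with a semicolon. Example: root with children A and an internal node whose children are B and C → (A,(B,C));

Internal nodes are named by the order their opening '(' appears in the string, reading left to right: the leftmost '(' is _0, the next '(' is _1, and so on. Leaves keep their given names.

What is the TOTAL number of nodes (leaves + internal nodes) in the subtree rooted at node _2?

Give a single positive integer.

Newick: (((A,K),(S,(Z,B),L,J)),(F,Q,D));
Locate _2: it is the '(' at position 2 (the 3rd '(' reading left to right).
Query: subtree rooted at _2
_2: subtree_size = 1 + 2
  A: subtree_size = 1 + 0
  K: subtree_size = 1 + 0
Total subtree size of _2: 3

Answer: 3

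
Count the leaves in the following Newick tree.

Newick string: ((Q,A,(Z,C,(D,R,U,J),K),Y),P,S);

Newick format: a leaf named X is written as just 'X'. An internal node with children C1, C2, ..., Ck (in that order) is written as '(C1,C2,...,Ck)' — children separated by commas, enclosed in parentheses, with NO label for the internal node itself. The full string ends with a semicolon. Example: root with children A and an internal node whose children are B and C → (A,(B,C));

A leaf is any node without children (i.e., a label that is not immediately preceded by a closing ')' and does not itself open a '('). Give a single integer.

Newick: ((Q,A,(Z,C,(D,R,U,J),K),Y),P,S);
Scan left-to-right; a leaf is any maximal label run not followed by '(':
  pos 2: leaf 'Q' → count = 1
  pos 4: leaf 'A' → count = 2
  pos 7: leaf 'Z' → count = 3
  pos 9: leaf 'C' → count = 4
  pos 12: leaf 'D' → count = 5
  pos 14: leaf 'R' → count = 6
  pos 16: leaf 'U' → count = 7
  pos 18: leaf 'J' → count = 8
  pos 21: leaf 'K' → count = 9
  pos 24: leaf 'Y' → count = 10
  pos 27: leaf 'P' → count = 11
  pos 29: leaf 'S' → count = 12
Total leaves: 12

Answer: 12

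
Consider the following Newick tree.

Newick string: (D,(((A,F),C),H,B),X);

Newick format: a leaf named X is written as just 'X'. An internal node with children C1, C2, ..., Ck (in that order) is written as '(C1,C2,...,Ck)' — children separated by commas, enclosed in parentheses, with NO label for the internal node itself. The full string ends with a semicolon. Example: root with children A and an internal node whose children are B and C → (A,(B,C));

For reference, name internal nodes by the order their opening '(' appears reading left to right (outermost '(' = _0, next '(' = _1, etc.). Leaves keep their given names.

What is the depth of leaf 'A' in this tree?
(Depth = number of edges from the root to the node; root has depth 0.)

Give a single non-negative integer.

Answer: 4

Derivation:
Newick: (D,(((A,F),C),H,B),X);
Naming internals by '(' encounter order: outermost '(' = _0, next = _1, ...
Query node: A
Path from root: _0 -> _1 -> _2 -> _3 -> A
Depth of A: 4 (number of edges from root)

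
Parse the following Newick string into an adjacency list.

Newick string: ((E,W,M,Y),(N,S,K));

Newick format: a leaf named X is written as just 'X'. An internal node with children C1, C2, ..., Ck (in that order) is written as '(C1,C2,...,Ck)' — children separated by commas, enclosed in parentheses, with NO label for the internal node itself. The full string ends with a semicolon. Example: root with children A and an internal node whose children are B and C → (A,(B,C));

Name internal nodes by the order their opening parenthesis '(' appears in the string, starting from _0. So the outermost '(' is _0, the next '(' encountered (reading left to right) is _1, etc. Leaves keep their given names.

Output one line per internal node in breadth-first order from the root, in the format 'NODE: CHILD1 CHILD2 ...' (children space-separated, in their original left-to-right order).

Answer: _0: _1 _2
_1: E W M Y
_2: N S K

Derivation:
Input: ((E,W,M,Y),(N,S,K));
Scanning left-to-right, naming '(' by encounter order:
  pos 0: '(' -> open internal node _0 (depth 1)
  pos 1: '(' -> open internal node _1 (depth 2)
  pos 9: ')' -> close internal node _1 (now at depth 1)
  pos 11: '(' -> open internal node _2 (depth 2)
  pos 17: ')' -> close internal node _2 (now at depth 1)
  pos 18: ')' -> close internal node _0 (now at depth 0)
Total internal nodes: 3
BFS adjacency from root:
  _0: _1 _2
  _1: E W M Y
  _2: N S K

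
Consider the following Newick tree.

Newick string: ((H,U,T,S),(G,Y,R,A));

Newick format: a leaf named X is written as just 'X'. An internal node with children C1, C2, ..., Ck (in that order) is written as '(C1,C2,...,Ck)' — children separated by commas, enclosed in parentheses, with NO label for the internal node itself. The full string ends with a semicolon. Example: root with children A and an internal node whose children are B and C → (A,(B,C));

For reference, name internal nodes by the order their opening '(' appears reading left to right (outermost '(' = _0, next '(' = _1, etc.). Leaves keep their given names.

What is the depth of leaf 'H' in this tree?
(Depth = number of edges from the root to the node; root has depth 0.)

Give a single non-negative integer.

Answer: 2

Derivation:
Newick: ((H,U,T,S),(G,Y,R,A));
Naming internals by '(' encounter order: outermost '(' = _0, next = _1, ...
Query node: H
Path from root: _0 -> _1 -> H
Depth of H: 2 (number of edges from root)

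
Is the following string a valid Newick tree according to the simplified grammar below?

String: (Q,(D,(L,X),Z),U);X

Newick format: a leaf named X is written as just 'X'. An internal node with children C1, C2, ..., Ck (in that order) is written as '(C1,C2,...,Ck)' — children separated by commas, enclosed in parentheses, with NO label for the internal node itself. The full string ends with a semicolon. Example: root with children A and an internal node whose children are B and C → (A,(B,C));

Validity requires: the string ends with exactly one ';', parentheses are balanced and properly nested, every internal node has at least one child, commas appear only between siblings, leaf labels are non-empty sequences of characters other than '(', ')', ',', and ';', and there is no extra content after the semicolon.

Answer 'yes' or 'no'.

Input: (Q,(D,(L,X),Z),U);X
Paren balance: 3 '(' vs 3 ')' OK
Ends with single ';': False
Full parse: FAILS (must end with ;)
Valid: False

Answer: no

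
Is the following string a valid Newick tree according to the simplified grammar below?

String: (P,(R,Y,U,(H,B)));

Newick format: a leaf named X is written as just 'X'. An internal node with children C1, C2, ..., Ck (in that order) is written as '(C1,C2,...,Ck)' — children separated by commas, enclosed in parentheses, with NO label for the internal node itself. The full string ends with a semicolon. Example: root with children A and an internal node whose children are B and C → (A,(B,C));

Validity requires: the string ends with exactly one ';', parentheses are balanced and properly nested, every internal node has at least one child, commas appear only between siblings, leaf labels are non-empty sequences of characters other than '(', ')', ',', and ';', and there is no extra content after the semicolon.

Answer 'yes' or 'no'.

Answer: yes

Derivation:
Input: (P,(R,Y,U,(H,B)));
Paren balance: 3 '(' vs 3 ')' OK
Ends with single ';': True
Full parse: OK
Valid: True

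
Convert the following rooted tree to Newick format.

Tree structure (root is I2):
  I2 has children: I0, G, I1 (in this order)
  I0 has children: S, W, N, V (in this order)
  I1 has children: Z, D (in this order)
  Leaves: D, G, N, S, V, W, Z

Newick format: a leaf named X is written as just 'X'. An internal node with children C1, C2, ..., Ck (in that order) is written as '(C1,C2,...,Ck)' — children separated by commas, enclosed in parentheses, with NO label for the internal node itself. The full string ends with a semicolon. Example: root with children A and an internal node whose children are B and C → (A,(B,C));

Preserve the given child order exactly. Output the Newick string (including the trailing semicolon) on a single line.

Answer: ((S,W,N,V),G,(Z,D));

Derivation:
internal I2 with children ['I0', 'G', 'I1']
  internal I0 with children ['S', 'W', 'N', 'V']
    leaf 'S' → 'S'
    leaf 'W' → 'W'
    leaf 'N' → 'N'
    leaf 'V' → 'V'
  → '(S,W,N,V)'
  leaf 'G' → 'G'
  internal I1 with children ['Z', 'D']
    leaf 'Z' → 'Z'
    leaf 'D' → 'D'
  → '(Z,D)'
→ '((S,W,N,V),G,(Z,D))'
Final: ((S,W,N,V),G,(Z,D));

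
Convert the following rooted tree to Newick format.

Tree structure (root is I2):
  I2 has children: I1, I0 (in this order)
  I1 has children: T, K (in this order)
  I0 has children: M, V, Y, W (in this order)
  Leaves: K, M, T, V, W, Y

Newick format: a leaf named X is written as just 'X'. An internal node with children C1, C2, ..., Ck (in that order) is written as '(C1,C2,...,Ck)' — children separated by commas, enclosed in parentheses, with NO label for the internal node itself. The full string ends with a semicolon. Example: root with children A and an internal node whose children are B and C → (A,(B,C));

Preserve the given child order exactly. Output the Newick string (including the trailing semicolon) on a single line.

Answer: ((T,K),(M,V,Y,W));

Derivation:
internal I2 with children ['I1', 'I0']
  internal I1 with children ['T', 'K']
    leaf 'T' → 'T'
    leaf 'K' → 'K'
  → '(T,K)'
  internal I0 with children ['M', 'V', 'Y', 'W']
    leaf 'M' → 'M'
    leaf 'V' → 'V'
    leaf 'Y' → 'Y'
    leaf 'W' → 'W'
  → '(M,V,Y,W)'
→ '((T,K),(M,V,Y,W))'
Final: ((T,K),(M,V,Y,W));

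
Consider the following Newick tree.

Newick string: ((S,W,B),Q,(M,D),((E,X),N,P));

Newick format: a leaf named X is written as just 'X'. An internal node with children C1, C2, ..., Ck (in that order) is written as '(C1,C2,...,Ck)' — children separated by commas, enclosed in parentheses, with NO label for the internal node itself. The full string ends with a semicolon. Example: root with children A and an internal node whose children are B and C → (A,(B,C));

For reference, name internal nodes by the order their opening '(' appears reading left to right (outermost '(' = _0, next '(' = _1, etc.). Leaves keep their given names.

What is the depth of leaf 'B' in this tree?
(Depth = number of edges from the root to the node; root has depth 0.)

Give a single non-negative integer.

Newick: ((S,W,B),Q,(M,D),((E,X),N,P));
Naming internals by '(' encounter order: outermost '(' = _0, next = _1, ...
Query node: B
Path from root: _0 -> _1 -> B
Depth of B: 2 (number of edges from root)

Answer: 2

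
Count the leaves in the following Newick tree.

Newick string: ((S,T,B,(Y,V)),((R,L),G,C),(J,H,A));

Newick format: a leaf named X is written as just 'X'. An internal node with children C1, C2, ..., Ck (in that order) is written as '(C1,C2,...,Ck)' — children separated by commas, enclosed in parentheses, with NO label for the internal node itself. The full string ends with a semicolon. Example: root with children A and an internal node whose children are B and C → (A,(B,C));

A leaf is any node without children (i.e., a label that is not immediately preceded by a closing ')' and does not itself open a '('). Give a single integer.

Answer: 12

Derivation:
Newick: ((S,T,B,(Y,V)),((R,L),G,C),(J,H,A));
Scan left-to-right; a leaf is any maximal label run not followed by '(':
  pos 2: leaf 'S' → count = 1
  pos 4: leaf 'T' → count = 2
  pos 6: leaf 'B' → count = 3
  pos 9: leaf 'Y' → count = 4
  pos 11: leaf 'V' → count = 5
  pos 17: leaf 'R' → count = 6
  pos 19: leaf 'L' → count = 7
  pos 22: leaf 'G' → count = 8
  pos 24: leaf 'C' → count = 9
  pos 28: leaf 'J' → count = 10
  pos 30: leaf 'H' → count = 11
  pos 32: leaf 'A' → count = 12
Total leaves: 12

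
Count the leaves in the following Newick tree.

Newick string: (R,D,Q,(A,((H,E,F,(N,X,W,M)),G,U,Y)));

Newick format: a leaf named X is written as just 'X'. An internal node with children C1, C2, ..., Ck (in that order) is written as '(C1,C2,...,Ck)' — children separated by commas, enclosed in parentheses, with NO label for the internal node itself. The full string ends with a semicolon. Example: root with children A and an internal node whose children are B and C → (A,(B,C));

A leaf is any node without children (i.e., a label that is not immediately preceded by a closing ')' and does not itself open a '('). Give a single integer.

Newick: (R,D,Q,(A,((H,E,F,(N,X,W,M)),G,U,Y)));
Scan left-to-right; a leaf is any maximal label run not followed by '(':
  pos 1: leaf 'R' → count = 1
  pos 3: leaf 'D' → count = 2
  pos 5: leaf 'Q' → count = 3
  pos 8: leaf 'A' → count = 4
  pos 12: leaf 'H' → count = 5
  pos 14: leaf 'E' → count = 6
  pos 16: leaf 'F' → count = 7
  pos 19: leaf 'N' → count = 8
  pos 21: leaf 'X' → count = 9
  pos 23: leaf 'W' → count = 10
  pos 25: leaf 'M' → count = 11
  pos 29: leaf 'G' → count = 12
  pos 31: leaf 'U' → count = 13
  pos 33: leaf 'Y' → count = 14
Total leaves: 14

Answer: 14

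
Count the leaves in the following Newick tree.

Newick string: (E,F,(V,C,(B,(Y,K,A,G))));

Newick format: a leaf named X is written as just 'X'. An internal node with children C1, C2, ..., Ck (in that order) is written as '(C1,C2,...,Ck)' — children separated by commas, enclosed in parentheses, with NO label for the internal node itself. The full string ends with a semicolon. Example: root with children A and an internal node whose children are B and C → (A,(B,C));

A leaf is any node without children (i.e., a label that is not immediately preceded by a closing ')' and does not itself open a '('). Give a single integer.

Answer: 9

Derivation:
Newick: (E,F,(V,C,(B,(Y,K,A,G))));
Scan left-to-right; a leaf is any maximal label run not followed by '(':
  pos 1: leaf 'E' → count = 1
  pos 3: leaf 'F' → count = 2
  pos 6: leaf 'V' → count = 3
  pos 8: leaf 'C' → count = 4
  pos 11: leaf 'B' → count = 5
  pos 14: leaf 'Y' → count = 6
  pos 16: leaf 'K' → count = 7
  pos 18: leaf 'A' → count = 8
  pos 20: leaf 'G' → count = 9
Total leaves: 9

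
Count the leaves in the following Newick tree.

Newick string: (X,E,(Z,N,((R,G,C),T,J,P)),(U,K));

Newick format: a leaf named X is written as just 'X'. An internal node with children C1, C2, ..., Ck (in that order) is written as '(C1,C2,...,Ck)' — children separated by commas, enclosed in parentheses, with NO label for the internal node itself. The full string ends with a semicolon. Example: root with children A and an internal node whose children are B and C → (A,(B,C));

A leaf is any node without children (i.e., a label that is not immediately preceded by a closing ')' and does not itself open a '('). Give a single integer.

Newick: (X,E,(Z,N,((R,G,C),T,J,P)),(U,K));
Scan left-to-right; a leaf is any maximal label run not followed by '(':
  pos 1: leaf 'X' → count = 1
  pos 3: leaf 'E' → count = 2
  pos 6: leaf 'Z' → count = 3
  pos 8: leaf 'N' → count = 4
  pos 12: leaf 'R' → count = 5
  pos 14: leaf 'G' → count = 6
  pos 16: leaf 'C' → count = 7
  pos 19: leaf 'T' → count = 8
  pos 21: leaf 'J' → count = 9
  pos 23: leaf 'P' → count = 10
  pos 28: leaf 'U' → count = 11
  pos 30: leaf 'K' → count = 12
Total leaves: 12

Answer: 12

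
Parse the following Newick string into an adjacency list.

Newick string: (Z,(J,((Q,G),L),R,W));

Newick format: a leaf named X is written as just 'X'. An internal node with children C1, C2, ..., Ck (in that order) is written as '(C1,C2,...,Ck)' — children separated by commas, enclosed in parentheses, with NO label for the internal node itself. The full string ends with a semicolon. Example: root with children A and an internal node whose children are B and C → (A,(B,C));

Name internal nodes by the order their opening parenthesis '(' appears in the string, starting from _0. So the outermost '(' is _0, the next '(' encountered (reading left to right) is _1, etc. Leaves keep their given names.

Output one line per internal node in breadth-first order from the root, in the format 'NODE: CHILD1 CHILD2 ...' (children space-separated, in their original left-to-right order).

Input: (Z,(J,((Q,G),L),R,W));
Scanning left-to-right, naming '(' by encounter order:
  pos 0: '(' -> open internal node _0 (depth 1)
  pos 3: '(' -> open internal node _1 (depth 2)
  pos 6: '(' -> open internal node _2 (depth 3)
  pos 7: '(' -> open internal node _3 (depth 4)
  pos 11: ')' -> close internal node _3 (now at depth 3)
  pos 14: ')' -> close internal node _2 (now at depth 2)
  pos 19: ')' -> close internal node _1 (now at depth 1)
  pos 20: ')' -> close internal node _0 (now at depth 0)
Total internal nodes: 4
BFS adjacency from root:
  _0: Z _1
  _1: J _2 R W
  _2: _3 L
  _3: Q G

Answer: _0: Z _1
_1: J _2 R W
_2: _3 L
_3: Q G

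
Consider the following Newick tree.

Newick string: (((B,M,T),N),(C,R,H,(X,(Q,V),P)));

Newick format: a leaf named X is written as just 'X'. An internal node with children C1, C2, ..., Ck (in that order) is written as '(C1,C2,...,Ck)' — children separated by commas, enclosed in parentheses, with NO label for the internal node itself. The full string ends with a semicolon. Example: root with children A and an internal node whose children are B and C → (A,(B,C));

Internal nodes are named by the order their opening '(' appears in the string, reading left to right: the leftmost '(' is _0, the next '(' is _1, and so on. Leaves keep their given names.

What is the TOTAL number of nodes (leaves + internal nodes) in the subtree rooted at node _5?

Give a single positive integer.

Answer: 3

Derivation:
Newick: (((B,M,T),N),(C,R,H,(X,(Q,V),P)));
Locate _5: it is the '(' at position 23 (the 6th '(' reading left to right).
Query: subtree rooted at _5
_5: subtree_size = 1 + 2
  Q: subtree_size = 1 + 0
  V: subtree_size = 1 + 0
Total subtree size of _5: 3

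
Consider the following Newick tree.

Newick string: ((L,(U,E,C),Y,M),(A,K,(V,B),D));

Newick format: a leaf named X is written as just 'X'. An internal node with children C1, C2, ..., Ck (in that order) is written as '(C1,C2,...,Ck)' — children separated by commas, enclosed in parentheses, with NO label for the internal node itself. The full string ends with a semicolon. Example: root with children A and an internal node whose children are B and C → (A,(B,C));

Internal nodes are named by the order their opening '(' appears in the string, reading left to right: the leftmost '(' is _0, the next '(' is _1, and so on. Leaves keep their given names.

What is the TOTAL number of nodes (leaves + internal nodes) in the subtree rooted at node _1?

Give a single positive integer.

Newick: ((L,(U,E,C),Y,M),(A,K,(V,B),D));
Locate _1: it is the '(' at position 1 (the 2nd '(' reading left to right).
Query: subtree rooted at _1
_1: subtree_size = 1 + 7
  L: subtree_size = 1 + 0
  _2: subtree_size = 1 + 3
    U: subtree_size = 1 + 0
    E: subtree_size = 1 + 0
    C: subtree_size = 1 + 0
  Y: subtree_size = 1 + 0
  M: subtree_size = 1 + 0
Total subtree size of _1: 8

Answer: 8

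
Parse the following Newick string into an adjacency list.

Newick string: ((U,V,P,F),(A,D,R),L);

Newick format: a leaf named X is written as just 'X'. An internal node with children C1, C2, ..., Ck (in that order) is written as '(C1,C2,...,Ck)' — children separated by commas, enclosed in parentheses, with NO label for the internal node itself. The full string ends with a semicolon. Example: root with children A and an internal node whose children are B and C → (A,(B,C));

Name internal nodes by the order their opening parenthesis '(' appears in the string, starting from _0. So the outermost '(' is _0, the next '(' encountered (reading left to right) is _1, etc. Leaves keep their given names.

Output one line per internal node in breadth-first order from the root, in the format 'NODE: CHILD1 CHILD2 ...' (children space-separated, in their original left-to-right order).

Input: ((U,V,P,F),(A,D,R),L);
Scanning left-to-right, naming '(' by encounter order:
  pos 0: '(' -> open internal node _0 (depth 1)
  pos 1: '(' -> open internal node _1 (depth 2)
  pos 9: ')' -> close internal node _1 (now at depth 1)
  pos 11: '(' -> open internal node _2 (depth 2)
  pos 17: ')' -> close internal node _2 (now at depth 1)
  pos 20: ')' -> close internal node _0 (now at depth 0)
Total internal nodes: 3
BFS adjacency from root:
  _0: _1 _2 L
  _1: U V P F
  _2: A D R

Answer: _0: _1 _2 L
_1: U V P F
_2: A D R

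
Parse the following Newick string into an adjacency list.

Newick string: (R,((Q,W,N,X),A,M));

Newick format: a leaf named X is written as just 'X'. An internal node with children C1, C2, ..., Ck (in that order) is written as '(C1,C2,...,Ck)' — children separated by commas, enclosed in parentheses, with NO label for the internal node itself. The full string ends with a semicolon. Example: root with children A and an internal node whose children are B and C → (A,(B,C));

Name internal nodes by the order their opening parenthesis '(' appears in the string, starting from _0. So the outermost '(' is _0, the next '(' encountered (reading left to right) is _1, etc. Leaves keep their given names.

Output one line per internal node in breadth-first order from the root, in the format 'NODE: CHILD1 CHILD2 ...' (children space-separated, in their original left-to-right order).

Answer: _0: R _1
_1: _2 A M
_2: Q W N X

Derivation:
Input: (R,((Q,W,N,X),A,M));
Scanning left-to-right, naming '(' by encounter order:
  pos 0: '(' -> open internal node _0 (depth 1)
  pos 3: '(' -> open internal node _1 (depth 2)
  pos 4: '(' -> open internal node _2 (depth 3)
  pos 12: ')' -> close internal node _2 (now at depth 2)
  pos 17: ')' -> close internal node _1 (now at depth 1)
  pos 18: ')' -> close internal node _0 (now at depth 0)
Total internal nodes: 3
BFS adjacency from root:
  _0: R _1
  _1: _2 A M
  _2: Q W N X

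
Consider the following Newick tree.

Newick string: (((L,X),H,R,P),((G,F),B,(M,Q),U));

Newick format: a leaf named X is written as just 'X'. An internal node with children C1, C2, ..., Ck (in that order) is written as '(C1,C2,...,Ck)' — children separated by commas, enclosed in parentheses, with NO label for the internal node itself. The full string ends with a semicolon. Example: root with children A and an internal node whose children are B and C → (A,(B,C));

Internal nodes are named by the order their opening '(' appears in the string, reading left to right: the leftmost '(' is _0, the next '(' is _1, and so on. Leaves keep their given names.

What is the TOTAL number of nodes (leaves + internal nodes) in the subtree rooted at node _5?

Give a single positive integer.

Newick: (((L,X),H,R,P),((G,F),B,(M,Q),U));
Locate _5: it is the '(' at position 24 (the 6th '(' reading left to right).
Query: subtree rooted at _5
_5: subtree_size = 1 + 2
  M: subtree_size = 1 + 0
  Q: subtree_size = 1 + 0
Total subtree size of _5: 3

Answer: 3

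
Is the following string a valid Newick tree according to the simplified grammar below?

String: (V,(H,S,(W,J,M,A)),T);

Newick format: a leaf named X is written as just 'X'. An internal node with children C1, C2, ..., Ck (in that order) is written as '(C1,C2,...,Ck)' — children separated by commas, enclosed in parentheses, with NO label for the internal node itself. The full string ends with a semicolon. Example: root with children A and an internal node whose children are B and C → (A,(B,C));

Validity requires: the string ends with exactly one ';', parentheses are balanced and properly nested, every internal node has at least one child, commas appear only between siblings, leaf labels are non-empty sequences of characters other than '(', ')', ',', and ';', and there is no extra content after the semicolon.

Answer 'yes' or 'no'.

Answer: yes

Derivation:
Input: (V,(H,S,(W,J,M,A)),T);
Paren balance: 3 '(' vs 3 ')' OK
Ends with single ';': True
Full parse: OK
Valid: True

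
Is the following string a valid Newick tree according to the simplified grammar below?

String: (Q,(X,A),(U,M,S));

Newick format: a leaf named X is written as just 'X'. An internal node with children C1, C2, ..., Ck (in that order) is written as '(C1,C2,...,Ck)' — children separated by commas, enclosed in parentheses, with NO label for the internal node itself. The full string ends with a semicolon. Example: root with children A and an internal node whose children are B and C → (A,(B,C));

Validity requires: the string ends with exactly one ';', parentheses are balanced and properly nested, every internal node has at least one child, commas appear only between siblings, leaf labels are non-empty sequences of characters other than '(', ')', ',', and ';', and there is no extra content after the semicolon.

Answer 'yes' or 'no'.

Input: (Q,(X,A),(U,M,S));
Paren balance: 3 '(' vs 3 ')' OK
Ends with single ';': True
Full parse: OK
Valid: True

Answer: yes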